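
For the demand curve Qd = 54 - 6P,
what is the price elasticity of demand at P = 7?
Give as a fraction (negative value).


dQ/dP = -6
At P = 7: Q = 54 - 6*7 = 12
E = (dQ/dP)(P/Q) = (-6)(7/12) = -7/2

-7/2


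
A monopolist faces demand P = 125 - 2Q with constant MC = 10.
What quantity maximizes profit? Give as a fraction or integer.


TR = P*Q = (125 - 2Q)Q = 125Q - 2Q^2
MR = dTR/dQ = 125 - 4Q
Set MR = MC:
125 - 4Q = 10
115 = 4Q
Q* = 115/4 = 115/4

115/4


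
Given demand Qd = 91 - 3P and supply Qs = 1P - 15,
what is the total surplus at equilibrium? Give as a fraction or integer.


Find equilibrium: 91 - 3P = 1P - 15
91 + 15 = 4P
P* = 106/4 = 53/2
Q* = 1*53/2 - 15 = 23/2
Inverse demand: P = 91/3 - Q/3, so P_max = 91/3
Inverse supply: P = 15 + Q/1, so P_min = 15
CS = (1/2) * 23/2 * (91/3 - 53/2) = 529/24
PS = (1/2) * 23/2 * (53/2 - 15) = 529/8
TS = CS + PS = 529/24 + 529/8 = 529/6

529/6


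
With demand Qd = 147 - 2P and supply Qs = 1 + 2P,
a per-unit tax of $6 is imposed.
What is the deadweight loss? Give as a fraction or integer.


Pre-tax equilibrium quantity: Q* = 74
Post-tax equilibrium quantity: Q_tax = 68
Reduction in quantity: Q* - Q_tax = 6
DWL = (1/2) * tax * (Q* - Q_tax)
DWL = (1/2) * 6 * 6 = 18

18


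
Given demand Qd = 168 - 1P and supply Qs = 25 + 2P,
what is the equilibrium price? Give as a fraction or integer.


At equilibrium, Qd = Qs.
168 - 1P = 25 + 2P
168 - 25 = 1P + 2P
143 = 3P
P* = 143/3 = 143/3

143/3


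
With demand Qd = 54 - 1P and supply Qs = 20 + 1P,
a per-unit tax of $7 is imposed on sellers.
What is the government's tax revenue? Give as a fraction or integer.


With tax on sellers, new supply: Qs' = 20 + 1(P - 7)
= 13 + 1P
New equilibrium quantity:
Q_new = 67/2
Tax revenue = tax * Q_new = 7 * 67/2 = 469/2

469/2


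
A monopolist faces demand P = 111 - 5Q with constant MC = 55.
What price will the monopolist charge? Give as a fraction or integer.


MR = 111 - 10Q
Set MR = MC: 111 - 10Q = 55
Q* = 28/5
Substitute into demand:
P* = 111 - 5*28/5 = 83

83


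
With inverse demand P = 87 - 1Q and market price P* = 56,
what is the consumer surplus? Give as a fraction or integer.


Maximum willingness to pay (at Q=0): P_max = 87
Quantity demanded at P* = 56:
Q* = (87 - 56)/1 = 31
CS = (1/2) * Q* * (P_max - P*)
CS = (1/2) * 31 * (87 - 56)
CS = (1/2) * 31 * 31 = 961/2

961/2


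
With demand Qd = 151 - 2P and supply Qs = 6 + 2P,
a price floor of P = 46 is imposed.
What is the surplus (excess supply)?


At P = 46:
Qd = 151 - 2*46 = 59
Qs = 6 + 2*46 = 98
Surplus = Qs - Qd = 98 - 59 = 39

39


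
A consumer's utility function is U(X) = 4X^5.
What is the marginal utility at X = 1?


MU = dU/dX = 4*5*X^(5-1)
MU = 20*X^4
At X = 1:
MU = 20 * 1^4
MU = 20 * 1 = 20

20


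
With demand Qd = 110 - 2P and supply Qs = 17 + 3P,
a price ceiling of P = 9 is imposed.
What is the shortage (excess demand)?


At P = 9:
Qd = 110 - 2*9 = 92
Qs = 17 + 3*9 = 44
Shortage = Qd - Qs = 92 - 44 = 48

48


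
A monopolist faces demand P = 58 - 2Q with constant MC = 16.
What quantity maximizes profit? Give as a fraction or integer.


TR = P*Q = (58 - 2Q)Q = 58Q - 2Q^2
MR = dTR/dQ = 58 - 4Q
Set MR = MC:
58 - 4Q = 16
42 = 4Q
Q* = 42/4 = 21/2

21/2


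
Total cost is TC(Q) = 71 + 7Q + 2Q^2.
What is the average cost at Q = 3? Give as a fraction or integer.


TC(3) = 71 + 7*3 + 2*3^2
TC(3) = 71 + 21 + 18 = 110
AC = TC/Q = 110/3 = 110/3

110/3


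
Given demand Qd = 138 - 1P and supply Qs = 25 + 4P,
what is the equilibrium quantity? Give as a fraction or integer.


First find equilibrium price:
138 - 1P = 25 + 4P
P* = 113/5 = 113/5
Then substitute into demand:
Q* = 138 - 1 * 113/5 = 577/5

577/5


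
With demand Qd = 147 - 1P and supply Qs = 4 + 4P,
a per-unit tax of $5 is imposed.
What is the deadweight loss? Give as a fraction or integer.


Pre-tax equilibrium quantity: Q* = 592/5
Post-tax equilibrium quantity: Q_tax = 572/5
Reduction in quantity: Q* - Q_tax = 4
DWL = (1/2) * tax * (Q* - Q_tax)
DWL = (1/2) * 5 * 4 = 10

10


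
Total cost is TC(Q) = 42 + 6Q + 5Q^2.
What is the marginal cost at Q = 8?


MC = dTC/dQ = 6 + 2*5*Q
At Q = 8:
MC = 6 + 10*8
MC = 6 + 80 = 86

86


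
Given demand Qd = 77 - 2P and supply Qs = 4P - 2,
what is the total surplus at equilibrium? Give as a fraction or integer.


Find equilibrium: 77 - 2P = 4P - 2
77 + 2 = 6P
P* = 79/6 = 79/6
Q* = 4*79/6 - 2 = 152/3
Inverse demand: P = 77/2 - Q/2, so P_max = 77/2
Inverse supply: P = 1/2 + Q/4, so P_min = 1/2
CS = (1/2) * 152/3 * (77/2 - 79/6) = 5776/9
PS = (1/2) * 152/3 * (79/6 - 1/2) = 2888/9
TS = CS + PS = 5776/9 + 2888/9 = 2888/3

2888/3


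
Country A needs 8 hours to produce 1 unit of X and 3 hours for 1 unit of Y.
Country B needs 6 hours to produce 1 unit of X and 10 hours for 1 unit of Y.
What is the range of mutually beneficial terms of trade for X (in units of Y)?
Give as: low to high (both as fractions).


Opportunity cost of X for Country A = hours_X / hours_Y = 8/3 = 8/3 units of Y
Opportunity cost of X for Country B = hours_X / hours_Y = 6/10 = 3/5 units of Y
Terms of trade must be between the two opportunity costs.
Range: 3/5 to 8/3

3/5 to 8/3


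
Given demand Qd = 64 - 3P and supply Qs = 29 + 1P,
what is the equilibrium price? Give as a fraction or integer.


At equilibrium, Qd = Qs.
64 - 3P = 29 + 1P
64 - 29 = 3P + 1P
35 = 4P
P* = 35/4 = 35/4

35/4


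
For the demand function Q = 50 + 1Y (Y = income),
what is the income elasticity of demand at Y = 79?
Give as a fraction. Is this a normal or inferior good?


dQ/dY = 1
At Y = 79: Q = 50 + 1*79 = 129
Ey = (dQ/dY)(Y/Q) = 1 * 79 / 129 = 79/129
Since Ey > 0, this is a normal good.

79/129 (normal good)


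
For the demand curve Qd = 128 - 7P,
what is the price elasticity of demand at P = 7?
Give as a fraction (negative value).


dQ/dP = -7
At P = 7: Q = 128 - 7*7 = 79
E = (dQ/dP)(P/Q) = (-7)(7/79) = -49/79

-49/79


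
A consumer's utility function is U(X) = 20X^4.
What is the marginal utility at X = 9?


MU = dU/dX = 20*4*X^(4-1)
MU = 80*X^3
At X = 9:
MU = 80 * 9^3
MU = 80 * 729 = 58320

58320


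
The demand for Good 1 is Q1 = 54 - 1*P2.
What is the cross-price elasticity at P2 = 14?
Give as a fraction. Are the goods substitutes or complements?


dQ1/dP2 = -1
At P2 = 14: Q1 = 54 - 1*14 = 40
Exy = (dQ1/dP2)(P2/Q1) = -1 * 14 / 40 = -7/20
Since Exy < 0, the goods are complements.

-7/20 (complements)


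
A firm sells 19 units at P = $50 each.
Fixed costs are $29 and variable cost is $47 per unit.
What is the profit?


Total Revenue = P * Q = 50 * 19 = $950
Total Cost = FC + VC*Q = 29 + 47*19 = $922
Profit = TR - TC = 950 - 922 = $28

$28


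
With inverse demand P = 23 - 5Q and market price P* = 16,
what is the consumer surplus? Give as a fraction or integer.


Maximum willingness to pay (at Q=0): P_max = 23
Quantity demanded at P* = 16:
Q* = (23 - 16)/5 = 7/5
CS = (1/2) * Q* * (P_max - P*)
CS = (1/2) * 7/5 * (23 - 16)
CS = (1/2) * 7/5 * 7 = 49/10

49/10


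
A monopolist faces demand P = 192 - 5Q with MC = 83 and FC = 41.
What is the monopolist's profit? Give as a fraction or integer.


MR = MC: 192 - 10Q = 83
Q* = 109/10
P* = 192 - 5*109/10 = 275/2
Profit = (P* - MC)*Q* - FC
= (275/2 - 83)*109/10 - 41
= 109/2*109/10 - 41
= 11881/20 - 41 = 11061/20

11061/20


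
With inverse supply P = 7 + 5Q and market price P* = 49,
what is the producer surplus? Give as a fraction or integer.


Minimum supply price (at Q=0): P_min = 7
Quantity supplied at P* = 49:
Q* = (49 - 7)/5 = 42/5
PS = (1/2) * Q* * (P* - P_min)
PS = (1/2) * 42/5 * (49 - 7)
PS = (1/2) * 42/5 * 42 = 882/5

882/5


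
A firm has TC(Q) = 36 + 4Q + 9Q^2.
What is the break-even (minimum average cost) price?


AC(Q) = 36/Q + 4 + 9Q
To minimize: dAC/dQ = -36/Q^2 + 9 = 0
Q^2 = 36/9 = 4
Q* = 2
Min AC = 36/2 + 4 + 9*2
Min AC = 18 + 4 + 18 = 40

40


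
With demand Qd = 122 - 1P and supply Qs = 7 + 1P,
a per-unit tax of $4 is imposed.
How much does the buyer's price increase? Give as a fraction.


With a per-unit tax, the buyer's price increase depends on relative slopes.
Supply slope: d = 1, Demand slope: b = 1
Buyer's price increase = d * tax / (b + d)
= 1 * 4 / (1 + 1)
= 4 / 2 = 2

2


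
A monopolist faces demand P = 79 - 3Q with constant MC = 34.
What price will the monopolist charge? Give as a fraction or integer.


MR = 79 - 6Q
Set MR = MC: 79 - 6Q = 34
Q* = 15/2
Substitute into demand:
P* = 79 - 3*15/2 = 113/2

113/2


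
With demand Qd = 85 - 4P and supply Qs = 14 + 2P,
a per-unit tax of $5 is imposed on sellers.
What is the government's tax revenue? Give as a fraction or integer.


With tax on sellers, new supply: Qs' = 14 + 2(P - 5)
= 4 + 2P
New equilibrium quantity:
Q_new = 31
Tax revenue = tax * Q_new = 5 * 31 = 155

155


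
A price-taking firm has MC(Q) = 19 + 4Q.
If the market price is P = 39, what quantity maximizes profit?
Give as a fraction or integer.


In perfect competition, profit is maximized where P = MC.
39 = 19 + 4Q
20 = 4Q
Q* = 20/4 = 5

5


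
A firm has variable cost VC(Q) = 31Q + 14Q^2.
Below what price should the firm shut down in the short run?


AVC(Q) = VC(Q)/Q = 31 + 14Q
AVC is increasing in Q, so minimum AVC is at Q -> 0+.
Min AVC = 31
The firm should shut down if P < 31.

31


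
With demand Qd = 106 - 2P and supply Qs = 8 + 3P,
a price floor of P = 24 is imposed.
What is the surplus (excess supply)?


At P = 24:
Qd = 106 - 2*24 = 58
Qs = 8 + 3*24 = 80
Surplus = Qs - Qd = 80 - 58 = 22

22


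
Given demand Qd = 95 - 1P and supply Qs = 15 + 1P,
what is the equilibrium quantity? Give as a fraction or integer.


First find equilibrium price:
95 - 1P = 15 + 1P
P* = 80/2 = 40
Then substitute into demand:
Q* = 95 - 1 * 40 = 55

55


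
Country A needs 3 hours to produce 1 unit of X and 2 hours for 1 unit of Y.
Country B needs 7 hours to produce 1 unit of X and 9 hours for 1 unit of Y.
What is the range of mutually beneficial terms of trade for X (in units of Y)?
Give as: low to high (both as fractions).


Opportunity cost of X for Country A = hours_X / hours_Y = 3/2 = 3/2 units of Y
Opportunity cost of X for Country B = hours_X / hours_Y = 7/9 = 7/9 units of Y
Terms of trade must be between the two opportunity costs.
Range: 7/9 to 3/2

7/9 to 3/2


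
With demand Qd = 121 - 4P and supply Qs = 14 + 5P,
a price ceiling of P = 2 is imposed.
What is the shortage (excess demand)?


At P = 2:
Qd = 121 - 4*2 = 113
Qs = 14 + 5*2 = 24
Shortage = Qd - Qs = 113 - 24 = 89

89


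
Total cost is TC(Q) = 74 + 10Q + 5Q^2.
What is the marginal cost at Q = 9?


MC = dTC/dQ = 10 + 2*5*Q
At Q = 9:
MC = 10 + 10*9
MC = 10 + 90 = 100

100


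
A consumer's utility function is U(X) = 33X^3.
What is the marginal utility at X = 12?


MU = dU/dX = 33*3*X^(3-1)
MU = 99*X^2
At X = 12:
MU = 99 * 12^2
MU = 99 * 144 = 14256

14256


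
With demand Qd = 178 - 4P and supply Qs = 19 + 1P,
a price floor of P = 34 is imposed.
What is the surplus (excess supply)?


At P = 34:
Qd = 178 - 4*34 = 42
Qs = 19 + 1*34 = 53
Surplus = Qs - Qd = 53 - 42 = 11

11


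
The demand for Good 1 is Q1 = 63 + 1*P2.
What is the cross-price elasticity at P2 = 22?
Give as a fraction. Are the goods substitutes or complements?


dQ1/dP2 = 1
At P2 = 22: Q1 = 63 + 1*22 = 85
Exy = (dQ1/dP2)(P2/Q1) = 1 * 22 / 85 = 22/85
Since Exy > 0, the goods are substitutes.

22/85 (substitutes)


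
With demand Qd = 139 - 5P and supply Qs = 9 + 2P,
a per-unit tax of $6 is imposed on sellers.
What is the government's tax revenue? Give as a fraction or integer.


With tax on sellers, new supply: Qs' = 9 + 2(P - 6)
= 2P - 3
New equilibrium quantity:
Q_new = 263/7
Tax revenue = tax * Q_new = 6 * 263/7 = 1578/7

1578/7


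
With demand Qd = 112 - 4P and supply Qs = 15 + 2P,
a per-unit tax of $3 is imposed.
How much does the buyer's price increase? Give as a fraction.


With a per-unit tax, the buyer's price increase depends on relative slopes.
Supply slope: d = 2, Demand slope: b = 4
Buyer's price increase = d * tax / (b + d)
= 2 * 3 / (4 + 2)
= 6 / 6 = 1

1


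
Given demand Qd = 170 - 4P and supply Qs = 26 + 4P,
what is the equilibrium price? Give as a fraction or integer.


At equilibrium, Qd = Qs.
170 - 4P = 26 + 4P
170 - 26 = 4P + 4P
144 = 8P
P* = 144/8 = 18

18


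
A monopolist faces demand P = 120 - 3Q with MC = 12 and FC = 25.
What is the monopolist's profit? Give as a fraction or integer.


MR = MC: 120 - 6Q = 12
Q* = 18
P* = 120 - 3*18 = 66
Profit = (P* - MC)*Q* - FC
= (66 - 12)*18 - 25
= 54*18 - 25
= 972 - 25 = 947

947


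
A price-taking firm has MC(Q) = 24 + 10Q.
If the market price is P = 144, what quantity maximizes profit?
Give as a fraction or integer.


In perfect competition, profit is maximized where P = MC.
144 = 24 + 10Q
120 = 10Q
Q* = 120/10 = 12

12


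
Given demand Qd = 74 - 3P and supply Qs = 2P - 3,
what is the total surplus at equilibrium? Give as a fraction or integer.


Find equilibrium: 74 - 3P = 2P - 3
74 + 3 = 5P
P* = 77/5 = 77/5
Q* = 2*77/5 - 3 = 139/5
Inverse demand: P = 74/3 - Q/3, so P_max = 74/3
Inverse supply: P = 3/2 + Q/2, so P_min = 3/2
CS = (1/2) * 139/5 * (74/3 - 77/5) = 19321/150
PS = (1/2) * 139/5 * (77/5 - 3/2) = 19321/100
TS = CS + PS = 19321/150 + 19321/100 = 19321/60

19321/60


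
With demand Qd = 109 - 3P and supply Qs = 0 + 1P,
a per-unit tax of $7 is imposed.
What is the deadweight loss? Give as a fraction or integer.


Pre-tax equilibrium quantity: Q* = 109/4
Post-tax equilibrium quantity: Q_tax = 22
Reduction in quantity: Q* - Q_tax = 21/4
DWL = (1/2) * tax * (Q* - Q_tax)
DWL = (1/2) * 7 * 21/4 = 147/8

147/8


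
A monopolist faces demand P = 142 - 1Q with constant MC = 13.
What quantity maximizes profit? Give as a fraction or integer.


TR = P*Q = (142 - 1Q)Q = 142Q - 1Q^2
MR = dTR/dQ = 142 - 2Q
Set MR = MC:
142 - 2Q = 13
129 = 2Q
Q* = 129/2 = 129/2

129/2


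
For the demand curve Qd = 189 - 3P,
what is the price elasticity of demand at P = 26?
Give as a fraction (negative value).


dQ/dP = -3
At P = 26: Q = 189 - 3*26 = 111
E = (dQ/dP)(P/Q) = (-3)(26/111) = -26/37

-26/37


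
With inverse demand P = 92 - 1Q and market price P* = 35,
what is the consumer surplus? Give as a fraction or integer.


Maximum willingness to pay (at Q=0): P_max = 92
Quantity demanded at P* = 35:
Q* = (92 - 35)/1 = 57
CS = (1/2) * Q* * (P_max - P*)
CS = (1/2) * 57 * (92 - 35)
CS = (1/2) * 57 * 57 = 3249/2

3249/2


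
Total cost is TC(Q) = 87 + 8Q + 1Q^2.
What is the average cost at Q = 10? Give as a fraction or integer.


TC(10) = 87 + 8*10 + 1*10^2
TC(10) = 87 + 80 + 100 = 267
AC = TC/Q = 267/10 = 267/10

267/10


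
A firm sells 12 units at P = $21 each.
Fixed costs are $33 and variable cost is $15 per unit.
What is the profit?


Total Revenue = P * Q = 21 * 12 = $252
Total Cost = FC + VC*Q = 33 + 15*12 = $213
Profit = TR - TC = 252 - 213 = $39

$39


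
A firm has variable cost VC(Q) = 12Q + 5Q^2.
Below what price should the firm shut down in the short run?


AVC(Q) = VC(Q)/Q = 12 + 5Q
AVC is increasing in Q, so minimum AVC is at Q -> 0+.
Min AVC = 12
The firm should shut down if P < 12.

12


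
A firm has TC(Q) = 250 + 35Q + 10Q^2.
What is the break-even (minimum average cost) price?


AC(Q) = 250/Q + 35 + 10Q
To minimize: dAC/dQ = -250/Q^2 + 10 = 0
Q^2 = 250/10 = 25
Q* = 5
Min AC = 250/5 + 35 + 10*5
Min AC = 50 + 35 + 50 = 135

135


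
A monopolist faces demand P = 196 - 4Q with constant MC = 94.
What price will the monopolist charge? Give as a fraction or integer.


MR = 196 - 8Q
Set MR = MC: 196 - 8Q = 94
Q* = 51/4
Substitute into demand:
P* = 196 - 4*51/4 = 145

145


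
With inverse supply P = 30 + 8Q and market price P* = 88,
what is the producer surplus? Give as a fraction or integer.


Minimum supply price (at Q=0): P_min = 30
Quantity supplied at P* = 88:
Q* = (88 - 30)/8 = 29/4
PS = (1/2) * Q* * (P* - P_min)
PS = (1/2) * 29/4 * (88 - 30)
PS = (1/2) * 29/4 * 58 = 841/4

841/4


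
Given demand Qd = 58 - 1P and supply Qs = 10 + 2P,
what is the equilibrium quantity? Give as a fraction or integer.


First find equilibrium price:
58 - 1P = 10 + 2P
P* = 48/3 = 16
Then substitute into demand:
Q* = 58 - 1 * 16 = 42

42


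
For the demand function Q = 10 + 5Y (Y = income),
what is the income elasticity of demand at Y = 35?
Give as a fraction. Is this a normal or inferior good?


dQ/dY = 5
At Y = 35: Q = 10 + 5*35 = 185
Ey = (dQ/dY)(Y/Q) = 5 * 35 / 185 = 35/37
Since Ey > 0, this is a normal good.

35/37 (normal good)


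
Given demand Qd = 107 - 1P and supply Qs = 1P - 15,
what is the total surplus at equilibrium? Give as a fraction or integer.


Find equilibrium: 107 - 1P = 1P - 15
107 + 15 = 2P
P* = 122/2 = 61
Q* = 1*61 - 15 = 46
Inverse demand: P = 107 - Q/1, so P_max = 107
Inverse supply: P = 15 + Q/1, so P_min = 15
CS = (1/2) * 46 * (107 - 61) = 1058
PS = (1/2) * 46 * (61 - 15) = 1058
TS = CS + PS = 1058 + 1058 = 2116

2116


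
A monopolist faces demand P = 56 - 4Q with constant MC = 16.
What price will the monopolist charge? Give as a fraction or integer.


MR = 56 - 8Q
Set MR = MC: 56 - 8Q = 16
Q* = 5
Substitute into demand:
P* = 56 - 4*5 = 36

36


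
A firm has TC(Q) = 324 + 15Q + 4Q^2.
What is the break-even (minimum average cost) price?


AC(Q) = 324/Q + 15 + 4Q
To minimize: dAC/dQ = -324/Q^2 + 4 = 0
Q^2 = 324/4 = 81
Q* = 9
Min AC = 324/9 + 15 + 4*9
Min AC = 36 + 15 + 36 = 87

87


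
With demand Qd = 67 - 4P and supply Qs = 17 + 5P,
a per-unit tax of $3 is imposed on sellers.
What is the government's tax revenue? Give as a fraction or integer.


With tax on sellers, new supply: Qs' = 17 + 5(P - 3)
= 2 + 5P
New equilibrium quantity:
Q_new = 343/9
Tax revenue = tax * Q_new = 3 * 343/9 = 343/3

343/3


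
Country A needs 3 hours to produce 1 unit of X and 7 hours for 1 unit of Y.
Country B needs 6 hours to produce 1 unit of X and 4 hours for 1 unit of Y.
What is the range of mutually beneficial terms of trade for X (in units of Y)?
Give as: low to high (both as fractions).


Opportunity cost of X for Country A = hours_X / hours_Y = 3/7 = 3/7 units of Y
Opportunity cost of X for Country B = hours_X / hours_Y = 6/4 = 3/2 units of Y
Terms of trade must be between the two opportunity costs.
Range: 3/7 to 3/2

3/7 to 3/2


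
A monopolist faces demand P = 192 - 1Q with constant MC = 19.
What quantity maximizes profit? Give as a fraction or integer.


TR = P*Q = (192 - 1Q)Q = 192Q - 1Q^2
MR = dTR/dQ = 192 - 2Q
Set MR = MC:
192 - 2Q = 19
173 = 2Q
Q* = 173/2 = 173/2

173/2


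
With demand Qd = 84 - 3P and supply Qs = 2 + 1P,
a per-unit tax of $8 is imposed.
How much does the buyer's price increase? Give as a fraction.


With a per-unit tax, the buyer's price increase depends on relative slopes.
Supply slope: d = 1, Demand slope: b = 3
Buyer's price increase = d * tax / (b + d)
= 1 * 8 / (3 + 1)
= 8 / 4 = 2

2


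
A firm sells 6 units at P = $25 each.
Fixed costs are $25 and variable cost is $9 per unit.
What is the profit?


Total Revenue = P * Q = 25 * 6 = $150
Total Cost = FC + VC*Q = 25 + 9*6 = $79
Profit = TR - TC = 150 - 79 = $71

$71


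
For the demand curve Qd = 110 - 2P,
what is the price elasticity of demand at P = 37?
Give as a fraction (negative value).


dQ/dP = -2
At P = 37: Q = 110 - 2*37 = 36
E = (dQ/dP)(P/Q) = (-2)(37/36) = -37/18

-37/18


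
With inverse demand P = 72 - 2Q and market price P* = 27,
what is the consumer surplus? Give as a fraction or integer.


Maximum willingness to pay (at Q=0): P_max = 72
Quantity demanded at P* = 27:
Q* = (72 - 27)/2 = 45/2
CS = (1/2) * Q* * (P_max - P*)
CS = (1/2) * 45/2 * (72 - 27)
CS = (1/2) * 45/2 * 45 = 2025/4

2025/4


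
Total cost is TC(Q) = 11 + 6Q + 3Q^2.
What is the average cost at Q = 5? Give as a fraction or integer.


TC(5) = 11 + 6*5 + 3*5^2
TC(5) = 11 + 30 + 75 = 116
AC = TC/Q = 116/5 = 116/5

116/5


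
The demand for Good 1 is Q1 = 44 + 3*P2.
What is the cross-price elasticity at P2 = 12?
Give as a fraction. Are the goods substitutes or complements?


dQ1/dP2 = 3
At P2 = 12: Q1 = 44 + 3*12 = 80
Exy = (dQ1/dP2)(P2/Q1) = 3 * 12 / 80 = 9/20
Since Exy > 0, the goods are substitutes.

9/20 (substitutes)


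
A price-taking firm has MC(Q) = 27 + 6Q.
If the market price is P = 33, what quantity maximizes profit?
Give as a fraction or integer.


In perfect competition, profit is maximized where P = MC.
33 = 27 + 6Q
6 = 6Q
Q* = 6/6 = 1

1


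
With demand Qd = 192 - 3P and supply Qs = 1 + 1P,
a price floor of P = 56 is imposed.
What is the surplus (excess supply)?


At P = 56:
Qd = 192 - 3*56 = 24
Qs = 1 + 1*56 = 57
Surplus = Qs - Qd = 57 - 24 = 33

33


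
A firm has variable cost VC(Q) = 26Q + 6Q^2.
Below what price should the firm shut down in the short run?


AVC(Q) = VC(Q)/Q = 26 + 6Q
AVC is increasing in Q, so minimum AVC is at Q -> 0+.
Min AVC = 26
The firm should shut down if P < 26.

26


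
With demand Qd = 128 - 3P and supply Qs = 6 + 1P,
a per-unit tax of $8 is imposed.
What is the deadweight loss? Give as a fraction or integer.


Pre-tax equilibrium quantity: Q* = 73/2
Post-tax equilibrium quantity: Q_tax = 61/2
Reduction in quantity: Q* - Q_tax = 6
DWL = (1/2) * tax * (Q* - Q_tax)
DWL = (1/2) * 8 * 6 = 24

24


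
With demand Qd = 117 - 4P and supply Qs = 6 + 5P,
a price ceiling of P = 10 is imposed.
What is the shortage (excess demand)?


At P = 10:
Qd = 117 - 4*10 = 77
Qs = 6 + 5*10 = 56
Shortage = Qd - Qs = 77 - 56 = 21

21


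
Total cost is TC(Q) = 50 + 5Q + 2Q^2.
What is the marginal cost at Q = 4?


MC = dTC/dQ = 5 + 2*2*Q
At Q = 4:
MC = 5 + 4*4
MC = 5 + 16 = 21

21


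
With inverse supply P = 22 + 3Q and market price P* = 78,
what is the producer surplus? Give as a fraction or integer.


Minimum supply price (at Q=0): P_min = 22
Quantity supplied at P* = 78:
Q* = (78 - 22)/3 = 56/3
PS = (1/2) * Q* * (P* - P_min)
PS = (1/2) * 56/3 * (78 - 22)
PS = (1/2) * 56/3 * 56 = 1568/3

1568/3


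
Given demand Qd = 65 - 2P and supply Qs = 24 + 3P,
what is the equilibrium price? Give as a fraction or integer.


At equilibrium, Qd = Qs.
65 - 2P = 24 + 3P
65 - 24 = 2P + 3P
41 = 5P
P* = 41/5 = 41/5

41/5


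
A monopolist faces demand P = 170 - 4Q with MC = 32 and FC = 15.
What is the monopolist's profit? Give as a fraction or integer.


MR = MC: 170 - 8Q = 32
Q* = 69/4
P* = 170 - 4*69/4 = 101
Profit = (P* - MC)*Q* - FC
= (101 - 32)*69/4 - 15
= 69*69/4 - 15
= 4761/4 - 15 = 4701/4

4701/4


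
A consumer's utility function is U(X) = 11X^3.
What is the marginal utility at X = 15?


MU = dU/dX = 11*3*X^(3-1)
MU = 33*X^2
At X = 15:
MU = 33 * 15^2
MU = 33 * 225 = 7425

7425


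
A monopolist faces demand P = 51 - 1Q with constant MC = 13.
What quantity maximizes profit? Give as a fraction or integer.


TR = P*Q = (51 - 1Q)Q = 51Q - 1Q^2
MR = dTR/dQ = 51 - 2Q
Set MR = MC:
51 - 2Q = 13
38 = 2Q
Q* = 38/2 = 19

19


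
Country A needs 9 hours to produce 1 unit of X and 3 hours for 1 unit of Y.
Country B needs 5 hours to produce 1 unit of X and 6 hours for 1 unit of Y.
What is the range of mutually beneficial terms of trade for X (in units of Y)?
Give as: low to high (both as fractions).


Opportunity cost of X for Country A = hours_X / hours_Y = 9/3 = 3 units of Y
Opportunity cost of X for Country B = hours_X / hours_Y = 5/6 = 5/6 units of Y
Terms of trade must be between the two opportunity costs.
Range: 5/6 to 3

5/6 to 3


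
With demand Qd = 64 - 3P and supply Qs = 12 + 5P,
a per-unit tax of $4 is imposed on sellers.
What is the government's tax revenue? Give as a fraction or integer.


With tax on sellers, new supply: Qs' = 12 + 5(P - 4)
= 5P - 8
New equilibrium quantity:
Q_new = 37
Tax revenue = tax * Q_new = 4 * 37 = 148

148


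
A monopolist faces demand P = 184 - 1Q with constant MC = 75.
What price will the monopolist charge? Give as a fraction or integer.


MR = 184 - 2Q
Set MR = MC: 184 - 2Q = 75
Q* = 109/2
Substitute into demand:
P* = 184 - 1*109/2 = 259/2

259/2


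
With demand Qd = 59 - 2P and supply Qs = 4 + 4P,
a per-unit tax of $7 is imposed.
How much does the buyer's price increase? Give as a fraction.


With a per-unit tax, the buyer's price increase depends on relative slopes.
Supply slope: d = 4, Demand slope: b = 2
Buyer's price increase = d * tax / (b + d)
= 4 * 7 / (2 + 4)
= 28 / 6 = 14/3

14/3


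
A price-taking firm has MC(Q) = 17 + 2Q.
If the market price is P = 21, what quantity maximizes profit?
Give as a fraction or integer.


In perfect competition, profit is maximized where P = MC.
21 = 17 + 2Q
4 = 2Q
Q* = 4/2 = 2

2


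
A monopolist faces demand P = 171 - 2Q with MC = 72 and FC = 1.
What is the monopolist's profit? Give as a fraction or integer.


MR = MC: 171 - 4Q = 72
Q* = 99/4
P* = 171 - 2*99/4 = 243/2
Profit = (P* - MC)*Q* - FC
= (243/2 - 72)*99/4 - 1
= 99/2*99/4 - 1
= 9801/8 - 1 = 9793/8

9793/8


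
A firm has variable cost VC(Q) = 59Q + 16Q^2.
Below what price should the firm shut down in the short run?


AVC(Q) = VC(Q)/Q = 59 + 16Q
AVC is increasing in Q, so minimum AVC is at Q -> 0+.
Min AVC = 59
The firm should shut down if P < 59.

59


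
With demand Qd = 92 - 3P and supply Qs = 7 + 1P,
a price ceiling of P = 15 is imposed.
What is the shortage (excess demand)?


At P = 15:
Qd = 92 - 3*15 = 47
Qs = 7 + 1*15 = 22
Shortage = Qd - Qs = 47 - 22 = 25

25


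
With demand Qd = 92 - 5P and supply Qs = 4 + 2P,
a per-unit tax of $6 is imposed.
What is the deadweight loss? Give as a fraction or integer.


Pre-tax equilibrium quantity: Q* = 204/7
Post-tax equilibrium quantity: Q_tax = 144/7
Reduction in quantity: Q* - Q_tax = 60/7
DWL = (1/2) * tax * (Q* - Q_tax)
DWL = (1/2) * 6 * 60/7 = 180/7

180/7


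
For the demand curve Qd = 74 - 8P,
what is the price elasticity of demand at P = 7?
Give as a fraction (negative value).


dQ/dP = -8
At P = 7: Q = 74 - 8*7 = 18
E = (dQ/dP)(P/Q) = (-8)(7/18) = -28/9

-28/9


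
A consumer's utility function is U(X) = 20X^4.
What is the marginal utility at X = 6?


MU = dU/dX = 20*4*X^(4-1)
MU = 80*X^3
At X = 6:
MU = 80 * 6^3
MU = 80 * 216 = 17280

17280


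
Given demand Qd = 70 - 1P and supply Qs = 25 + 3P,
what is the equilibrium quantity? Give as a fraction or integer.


First find equilibrium price:
70 - 1P = 25 + 3P
P* = 45/4 = 45/4
Then substitute into demand:
Q* = 70 - 1 * 45/4 = 235/4

235/4


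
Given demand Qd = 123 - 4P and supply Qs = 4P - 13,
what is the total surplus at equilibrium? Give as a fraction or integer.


Find equilibrium: 123 - 4P = 4P - 13
123 + 13 = 8P
P* = 136/8 = 17
Q* = 4*17 - 13 = 55
Inverse demand: P = 123/4 - Q/4, so P_max = 123/4
Inverse supply: P = 13/4 + Q/4, so P_min = 13/4
CS = (1/2) * 55 * (123/4 - 17) = 3025/8
PS = (1/2) * 55 * (17 - 13/4) = 3025/8
TS = CS + PS = 3025/8 + 3025/8 = 3025/4

3025/4


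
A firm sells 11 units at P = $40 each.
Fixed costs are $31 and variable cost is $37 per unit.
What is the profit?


Total Revenue = P * Q = 40 * 11 = $440
Total Cost = FC + VC*Q = 31 + 37*11 = $438
Profit = TR - TC = 440 - 438 = $2

$2


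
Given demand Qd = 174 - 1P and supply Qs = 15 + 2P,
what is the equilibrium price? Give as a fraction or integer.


At equilibrium, Qd = Qs.
174 - 1P = 15 + 2P
174 - 15 = 1P + 2P
159 = 3P
P* = 159/3 = 53

53


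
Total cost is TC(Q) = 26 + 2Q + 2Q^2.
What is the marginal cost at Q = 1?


MC = dTC/dQ = 2 + 2*2*Q
At Q = 1:
MC = 2 + 4*1
MC = 2 + 4 = 6

6


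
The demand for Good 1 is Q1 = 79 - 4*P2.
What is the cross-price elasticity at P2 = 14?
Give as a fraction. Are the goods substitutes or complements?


dQ1/dP2 = -4
At P2 = 14: Q1 = 79 - 4*14 = 23
Exy = (dQ1/dP2)(P2/Q1) = -4 * 14 / 23 = -56/23
Since Exy < 0, the goods are complements.

-56/23 (complements)


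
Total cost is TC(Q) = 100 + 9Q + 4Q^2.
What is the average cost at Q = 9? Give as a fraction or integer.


TC(9) = 100 + 9*9 + 4*9^2
TC(9) = 100 + 81 + 324 = 505
AC = TC/Q = 505/9 = 505/9

505/9


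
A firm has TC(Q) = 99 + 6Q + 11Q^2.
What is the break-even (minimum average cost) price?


AC(Q) = 99/Q + 6 + 11Q
To minimize: dAC/dQ = -99/Q^2 + 11 = 0
Q^2 = 99/11 = 9
Q* = 3
Min AC = 99/3 + 6 + 11*3
Min AC = 33 + 6 + 33 = 72

72


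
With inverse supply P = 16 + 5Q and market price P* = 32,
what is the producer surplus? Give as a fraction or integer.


Minimum supply price (at Q=0): P_min = 16
Quantity supplied at P* = 32:
Q* = (32 - 16)/5 = 16/5
PS = (1/2) * Q* * (P* - P_min)
PS = (1/2) * 16/5 * (32 - 16)
PS = (1/2) * 16/5 * 16 = 128/5

128/5


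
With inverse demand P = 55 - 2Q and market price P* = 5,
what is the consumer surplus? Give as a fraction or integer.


Maximum willingness to pay (at Q=0): P_max = 55
Quantity demanded at P* = 5:
Q* = (55 - 5)/2 = 25
CS = (1/2) * Q* * (P_max - P*)
CS = (1/2) * 25 * (55 - 5)
CS = (1/2) * 25 * 50 = 625

625


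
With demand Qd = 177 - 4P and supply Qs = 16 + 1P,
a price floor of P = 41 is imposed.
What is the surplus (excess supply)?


At P = 41:
Qd = 177 - 4*41 = 13
Qs = 16 + 1*41 = 57
Surplus = Qs - Qd = 57 - 13 = 44

44


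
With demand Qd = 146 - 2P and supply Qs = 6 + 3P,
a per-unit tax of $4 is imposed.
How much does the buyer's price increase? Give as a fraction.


With a per-unit tax, the buyer's price increase depends on relative slopes.
Supply slope: d = 3, Demand slope: b = 2
Buyer's price increase = d * tax / (b + d)
= 3 * 4 / (2 + 3)
= 12 / 5 = 12/5

12/5


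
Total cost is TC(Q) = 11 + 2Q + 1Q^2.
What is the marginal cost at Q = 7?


MC = dTC/dQ = 2 + 2*1*Q
At Q = 7:
MC = 2 + 2*7
MC = 2 + 14 = 16

16


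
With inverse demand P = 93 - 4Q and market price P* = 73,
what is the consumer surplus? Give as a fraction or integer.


Maximum willingness to pay (at Q=0): P_max = 93
Quantity demanded at P* = 73:
Q* = (93 - 73)/4 = 5
CS = (1/2) * Q* * (P_max - P*)
CS = (1/2) * 5 * (93 - 73)
CS = (1/2) * 5 * 20 = 50

50


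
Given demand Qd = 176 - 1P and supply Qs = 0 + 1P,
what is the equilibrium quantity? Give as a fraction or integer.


First find equilibrium price:
176 - 1P = 0 + 1P
P* = 176/2 = 88
Then substitute into demand:
Q* = 176 - 1 * 88 = 88

88


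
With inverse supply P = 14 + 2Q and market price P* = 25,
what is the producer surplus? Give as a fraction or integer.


Minimum supply price (at Q=0): P_min = 14
Quantity supplied at P* = 25:
Q* = (25 - 14)/2 = 11/2
PS = (1/2) * Q* * (P* - P_min)
PS = (1/2) * 11/2 * (25 - 14)
PS = (1/2) * 11/2 * 11 = 121/4

121/4


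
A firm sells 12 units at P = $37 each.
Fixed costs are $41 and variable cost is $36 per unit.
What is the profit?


Total Revenue = P * Q = 37 * 12 = $444
Total Cost = FC + VC*Q = 41 + 36*12 = $473
Profit = TR - TC = 444 - 473 = $-29

$-29


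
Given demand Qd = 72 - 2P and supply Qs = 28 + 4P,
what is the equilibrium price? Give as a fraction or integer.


At equilibrium, Qd = Qs.
72 - 2P = 28 + 4P
72 - 28 = 2P + 4P
44 = 6P
P* = 44/6 = 22/3

22/3


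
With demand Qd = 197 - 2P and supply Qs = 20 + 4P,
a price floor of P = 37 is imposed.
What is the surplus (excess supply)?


At P = 37:
Qd = 197 - 2*37 = 123
Qs = 20 + 4*37 = 168
Surplus = Qs - Qd = 168 - 123 = 45

45


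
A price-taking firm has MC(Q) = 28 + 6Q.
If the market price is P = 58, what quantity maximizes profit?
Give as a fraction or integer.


In perfect competition, profit is maximized where P = MC.
58 = 28 + 6Q
30 = 6Q
Q* = 30/6 = 5

5


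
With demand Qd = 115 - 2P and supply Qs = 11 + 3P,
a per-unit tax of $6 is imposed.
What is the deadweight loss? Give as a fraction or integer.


Pre-tax equilibrium quantity: Q* = 367/5
Post-tax equilibrium quantity: Q_tax = 331/5
Reduction in quantity: Q* - Q_tax = 36/5
DWL = (1/2) * tax * (Q* - Q_tax)
DWL = (1/2) * 6 * 36/5 = 108/5

108/5


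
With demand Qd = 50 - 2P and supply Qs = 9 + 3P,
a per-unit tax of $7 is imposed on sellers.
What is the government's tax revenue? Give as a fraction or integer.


With tax on sellers, new supply: Qs' = 9 + 3(P - 7)
= 3P - 12
New equilibrium quantity:
Q_new = 126/5
Tax revenue = tax * Q_new = 7 * 126/5 = 882/5

882/5


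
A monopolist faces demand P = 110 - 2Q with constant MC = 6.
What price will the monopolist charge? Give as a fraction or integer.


MR = 110 - 4Q
Set MR = MC: 110 - 4Q = 6
Q* = 26
Substitute into demand:
P* = 110 - 2*26 = 58

58


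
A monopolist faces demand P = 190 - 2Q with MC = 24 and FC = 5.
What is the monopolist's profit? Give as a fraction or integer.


MR = MC: 190 - 4Q = 24
Q* = 83/2
P* = 190 - 2*83/2 = 107
Profit = (P* - MC)*Q* - FC
= (107 - 24)*83/2 - 5
= 83*83/2 - 5
= 6889/2 - 5 = 6879/2

6879/2


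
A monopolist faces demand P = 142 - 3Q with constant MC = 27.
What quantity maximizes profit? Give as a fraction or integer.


TR = P*Q = (142 - 3Q)Q = 142Q - 3Q^2
MR = dTR/dQ = 142 - 6Q
Set MR = MC:
142 - 6Q = 27
115 = 6Q
Q* = 115/6 = 115/6

115/6


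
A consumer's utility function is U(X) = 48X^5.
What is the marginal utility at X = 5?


MU = dU/dX = 48*5*X^(5-1)
MU = 240*X^4
At X = 5:
MU = 240 * 5^4
MU = 240 * 625 = 150000

150000


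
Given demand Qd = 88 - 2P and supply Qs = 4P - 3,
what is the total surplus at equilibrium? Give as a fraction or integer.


Find equilibrium: 88 - 2P = 4P - 3
88 + 3 = 6P
P* = 91/6 = 91/6
Q* = 4*91/6 - 3 = 173/3
Inverse demand: P = 44 - Q/2, so P_max = 44
Inverse supply: P = 3/4 + Q/4, so P_min = 3/4
CS = (1/2) * 173/3 * (44 - 91/6) = 29929/36
PS = (1/2) * 173/3 * (91/6 - 3/4) = 29929/72
TS = CS + PS = 29929/36 + 29929/72 = 29929/24

29929/24


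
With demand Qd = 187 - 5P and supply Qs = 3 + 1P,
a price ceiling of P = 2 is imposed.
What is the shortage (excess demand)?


At P = 2:
Qd = 187 - 5*2 = 177
Qs = 3 + 1*2 = 5
Shortage = Qd - Qs = 177 - 5 = 172

172


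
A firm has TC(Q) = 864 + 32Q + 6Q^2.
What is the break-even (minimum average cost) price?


AC(Q) = 864/Q + 32 + 6Q
To minimize: dAC/dQ = -864/Q^2 + 6 = 0
Q^2 = 864/6 = 144
Q* = 12
Min AC = 864/12 + 32 + 6*12
Min AC = 72 + 32 + 72 = 176

176


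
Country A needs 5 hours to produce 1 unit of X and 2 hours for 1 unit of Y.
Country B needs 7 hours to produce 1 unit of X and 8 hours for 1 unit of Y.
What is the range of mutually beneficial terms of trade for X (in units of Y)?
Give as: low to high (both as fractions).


Opportunity cost of X for Country A = hours_X / hours_Y = 5/2 = 5/2 units of Y
Opportunity cost of X for Country B = hours_X / hours_Y = 7/8 = 7/8 units of Y
Terms of trade must be between the two opportunity costs.
Range: 7/8 to 5/2

7/8 to 5/2


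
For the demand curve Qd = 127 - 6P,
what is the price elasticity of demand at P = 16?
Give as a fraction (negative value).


dQ/dP = -6
At P = 16: Q = 127 - 6*16 = 31
E = (dQ/dP)(P/Q) = (-6)(16/31) = -96/31

-96/31


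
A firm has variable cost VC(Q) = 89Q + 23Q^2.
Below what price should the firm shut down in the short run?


AVC(Q) = VC(Q)/Q = 89 + 23Q
AVC is increasing in Q, so minimum AVC is at Q -> 0+.
Min AVC = 89
The firm should shut down if P < 89.

89


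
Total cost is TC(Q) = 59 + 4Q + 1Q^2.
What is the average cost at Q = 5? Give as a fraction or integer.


TC(5) = 59 + 4*5 + 1*5^2
TC(5) = 59 + 20 + 25 = 104
AC = TC/Q = 104/5 = 104/5

104/5


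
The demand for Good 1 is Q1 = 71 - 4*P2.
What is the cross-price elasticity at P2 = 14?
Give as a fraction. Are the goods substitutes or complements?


dQ1/dP2 = -4
At P2 = 14: Q1 = 71 - 4*14 = 15
Exy = (dQ1/dP2)(P2/Q1) = -4 * 14 / 15 = -56/15
Since Exy < 0, the goods are complements.

-56/15 (complements)


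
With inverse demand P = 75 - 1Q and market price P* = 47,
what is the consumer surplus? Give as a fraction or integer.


Maximum willingness to pay (at Q=0): P_max = 75
Quantity demanded at P* = 47:
Q* = (75 - 47)/1 = 28
CS = (1/2) * Q* * (P_max - P*)
CS = (1/2) * 28 * (75 - 47)
CS = (1/2) * 28 * 28 = 392

392


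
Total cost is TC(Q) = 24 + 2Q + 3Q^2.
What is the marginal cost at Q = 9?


MC = dTC/dQ = 2 + 2*3*Q
At Q = 9:
MC = 2 + 6*9
MC = 2 + 54 = 56

56


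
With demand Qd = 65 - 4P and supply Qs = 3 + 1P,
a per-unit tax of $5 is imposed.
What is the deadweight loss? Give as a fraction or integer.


Pre-tax equilibrium quantity: Q* = 77/5
Post-tax equilibrium quantity: Q_tax = 57/5
Reduction in quantity: Q* - Q_tax = 4
DWL = (1/2) * tax * (Q* - Q_tax)
DWL = (1/2) * 5 * 4 = 10

10


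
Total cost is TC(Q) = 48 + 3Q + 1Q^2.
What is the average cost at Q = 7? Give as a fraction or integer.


TC(7) = 48 + 3*7 + 1*7^2
TC(7) = 48 + 21 + 49 = 118
AC = TC/Q = 118/7 = 118/7

118/7


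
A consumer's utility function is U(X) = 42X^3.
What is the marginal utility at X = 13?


MU = dU/dX = 42*3*X^(3-1)
MU = 126*X^2
At X = 13:
MU = 126 * 13^2
MU = 126 * 169 = 21294

21294


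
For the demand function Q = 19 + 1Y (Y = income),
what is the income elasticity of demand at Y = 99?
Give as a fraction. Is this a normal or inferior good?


dQ/dY = 1
At Y = 99: Q = 19 + 1*99 = 118
Ey = (dQ/dY)(Y/Q) = 1 * 99 / 118 = 99/118
Since Ey > 0, this is a normal good.

99/118 (normal good)


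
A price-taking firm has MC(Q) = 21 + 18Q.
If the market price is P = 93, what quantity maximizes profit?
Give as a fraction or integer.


In perfect competition, profit is maximized where P = MC.
93 = 21 + 18Q
72 = 18Q
Q* = 72/18 = 4

4


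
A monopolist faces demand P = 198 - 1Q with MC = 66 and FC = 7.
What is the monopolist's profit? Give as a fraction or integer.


MR = MC: 198 - 2Q = 66
Q* = 66
P* = 198 - 1*66 = 132
Profit = (P* - MC)*Q* - FC
= (132 - 66)*66 - 7
= 66*66 - 7
= 4356 - 7 = 4349

4349


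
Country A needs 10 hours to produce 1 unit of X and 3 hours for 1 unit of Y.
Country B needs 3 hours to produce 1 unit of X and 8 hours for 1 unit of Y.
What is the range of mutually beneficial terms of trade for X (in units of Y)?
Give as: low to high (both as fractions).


Opportunity cost of X for Country A = hours_X / hours_Y = 10/3 = 10/3 units of Y
Opportunity cost of X for Country B = hours_X / hours_Y = 3/8 = 3/8 units of Y
Terms of trade must be between the two opportunity costs.
Range: 3/8 to 10/3

3/8 to 10/3


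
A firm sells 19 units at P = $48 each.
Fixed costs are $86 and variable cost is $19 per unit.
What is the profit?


Total Revenue = P * Q = 48 * 19 = $912
Total Cost = FC + VC*Q = 86 + 19*19 = $447
Profit = TR - TC = 912 - 447 = $465

$465


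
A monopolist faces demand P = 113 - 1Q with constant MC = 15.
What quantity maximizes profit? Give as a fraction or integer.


TR = P*Q = (113 - 1Q)Q = 113Q - 1Q^2
MR = dTR/dQ = 113 - 2Q
Set MR = MC:
113 - 2Q = 15
98 = 2Q
Q* = 98/2 = 49

49


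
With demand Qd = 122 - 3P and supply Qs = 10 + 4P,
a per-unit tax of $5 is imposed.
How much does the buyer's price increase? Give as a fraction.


With a per-unit tax, the buyer's price increase depends on relative slopes.
Supply slope: d = 4, Demand slope: b = 3
Buyer's price increase = d * tax / (b + d)
= 4 * 5 / (3 + 4)
= 20 / 7 = 20/7

20/7


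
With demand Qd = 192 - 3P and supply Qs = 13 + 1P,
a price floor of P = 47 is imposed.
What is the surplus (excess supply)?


At P = 47:
Qd = 192 - 3*47 = 51
Qs = 13 + 1*47 = 60
Surplus = Qs - Qd = 60 - 51 = 9

9


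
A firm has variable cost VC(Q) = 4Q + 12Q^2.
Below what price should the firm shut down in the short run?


AVC(Q) = VC(Q)/Q = 4 + 12Q
AVC is increasing in Q, so minimum AVC is at Q -> 0+.
Min AVC = 4
The firm should shut down if P < 4.

4


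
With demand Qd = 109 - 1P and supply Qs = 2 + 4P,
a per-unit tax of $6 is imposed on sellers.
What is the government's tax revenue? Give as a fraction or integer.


With tax on sellers, new supply: Qs' = 2 + 4(P - 6)
= 4P - 22
New equilibrium quantity:
Q_new = 414/5
Tax revenue = tax * Q_new = 6 * 414/5 = 2484/5

2484/5
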